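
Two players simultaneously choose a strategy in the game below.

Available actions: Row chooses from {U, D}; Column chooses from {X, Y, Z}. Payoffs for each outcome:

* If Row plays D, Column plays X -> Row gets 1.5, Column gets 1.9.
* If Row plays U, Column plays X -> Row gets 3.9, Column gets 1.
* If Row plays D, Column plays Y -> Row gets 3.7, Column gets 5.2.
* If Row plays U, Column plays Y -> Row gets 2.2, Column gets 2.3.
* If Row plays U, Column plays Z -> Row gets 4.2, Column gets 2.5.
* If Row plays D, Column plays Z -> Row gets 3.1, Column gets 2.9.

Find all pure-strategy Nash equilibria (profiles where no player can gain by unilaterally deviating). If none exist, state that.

The pure Nash equilibria are (U, Z) and (D, Y).

(U, X): Column can switch to Y (1 → 2.3). Not NE.
(U, Y): Row can switch to D (2.2 → 3.7). Not NE.
(U, Z): Row gets 4.2, best alternative 3.1; Column gets 2.5, best alternative 2.3. No profitable deviation — NE.
(D, X): Row can switch to U (1.5 → 3.9). Not NE.
(D, Y): Row gets 3.7, best alternative 2.2; Column gets 5.2, best alternative 2.9. No profitable deviation — NE.
(D, Z): Row can switch to U (3.1 → 4.2). Not NE.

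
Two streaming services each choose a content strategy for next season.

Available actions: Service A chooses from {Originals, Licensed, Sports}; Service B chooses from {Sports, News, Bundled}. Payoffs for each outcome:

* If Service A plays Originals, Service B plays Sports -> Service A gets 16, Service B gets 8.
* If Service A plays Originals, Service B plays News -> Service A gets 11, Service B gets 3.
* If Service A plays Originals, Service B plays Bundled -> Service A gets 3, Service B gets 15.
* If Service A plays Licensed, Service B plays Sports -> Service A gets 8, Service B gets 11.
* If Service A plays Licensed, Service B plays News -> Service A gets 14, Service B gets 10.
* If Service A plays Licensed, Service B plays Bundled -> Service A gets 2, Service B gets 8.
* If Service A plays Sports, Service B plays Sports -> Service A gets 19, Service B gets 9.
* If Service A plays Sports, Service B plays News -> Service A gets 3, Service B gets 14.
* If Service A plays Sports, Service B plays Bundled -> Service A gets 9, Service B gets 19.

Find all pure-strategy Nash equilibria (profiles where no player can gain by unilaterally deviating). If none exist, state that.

Pure NE: (Sports, Bundled)

Service A against Sports: payoffs 16, 8, 19 → best response Sports.
Service A against News: payoffs 11, 14, 3 → best response Licensed.
Service A against Bundled: payoffs 3, 2, 9 → best response Sports.
Service B against Originals: payoffs 8, 3, 15 → best response Bundled.
Service B against Licensed: payoffs 11, 10, 8 → best response Sports.
Service B against Sports: payoffs 9, 14, 19 → best response Bundled.
Mutual best responses: (Sports, Bundled).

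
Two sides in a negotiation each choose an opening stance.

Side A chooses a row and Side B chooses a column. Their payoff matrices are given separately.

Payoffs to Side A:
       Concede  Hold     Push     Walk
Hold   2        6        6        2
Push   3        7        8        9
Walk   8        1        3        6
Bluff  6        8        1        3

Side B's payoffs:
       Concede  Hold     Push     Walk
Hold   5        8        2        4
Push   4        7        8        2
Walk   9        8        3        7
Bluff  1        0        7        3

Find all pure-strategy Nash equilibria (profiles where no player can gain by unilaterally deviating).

Pure-strategy Nash equilibria: (Push, Push) and (Walk, Concede)

For each strategy profile, look for a profitable unilateral deviation.
(Hold, Concede): Side A can switch to Push (2 → 3). Not NE.
(Hold, Hold): Side A can switch to Push (6 → 7). Not NE.
(Hold, Push): Side A can switch to Push (6 → 8). Not NE.
(Hold, Walk): Side A can switch to Push (2 → 9). Not NE.
(Push, Concede): Side A can switch to Walk (3 → 8). Not NE.
(Push, Hold): Side A can switch to Bluff (7 → 8). Not NE.
(Push, Push): Side A gets 8, best alternative 6; Side B gets 8, best alternative 7. No profitable deviation — NE.
(Push, Walk): Side B can switch to Concede (2 → 4). Not NE.
(Walk, Concede): Side A gets 8, best alternative 6; Side B gets 9, best alternative 8. No profitable deviation — NE.
(Walk, Hold): Side A can switch to Hold (1 → 6). Not NE.
(Walk, Push): Side A can switch to Hold (3 → 6). Not NE.
(Walk, Walk): Side A can switch to Push (6 → 9). Not NE.
(Bluff, Concede): Side A can switch to Walk (6 → 8). Not NE.
(Bluff, Hold): Side B can switch to Concede (0 → 1). Not NE.
(The remaining 2 profiles each have a profitable deviation by the same check.)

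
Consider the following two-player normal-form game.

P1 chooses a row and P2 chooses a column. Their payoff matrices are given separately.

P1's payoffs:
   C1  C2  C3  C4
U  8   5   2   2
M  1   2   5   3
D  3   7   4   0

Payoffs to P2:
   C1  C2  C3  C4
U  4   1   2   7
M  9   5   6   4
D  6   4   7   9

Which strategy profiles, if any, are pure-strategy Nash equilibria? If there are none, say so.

P1 against C1: payoffs 8, 1, 3 → best response U.
P1 against C2: payoffs 5, 2, 7 → best response D.
P1 against C3: payoffs 2, 5, 4 → best response M.
P1 against C4: payoffs 2, 3, 0 → best response M.
P2 against U: payoffs 4, 1, 2, 7 → best response C4.
P2 against M: payoffs 9, 5, 6, 4 → best response C1.
P2 against D: payoffs 6, 4, 7, 9 → best response C4.
No profile is a mutual best response for all players.

There is no pure-strategy Nash equilibrium.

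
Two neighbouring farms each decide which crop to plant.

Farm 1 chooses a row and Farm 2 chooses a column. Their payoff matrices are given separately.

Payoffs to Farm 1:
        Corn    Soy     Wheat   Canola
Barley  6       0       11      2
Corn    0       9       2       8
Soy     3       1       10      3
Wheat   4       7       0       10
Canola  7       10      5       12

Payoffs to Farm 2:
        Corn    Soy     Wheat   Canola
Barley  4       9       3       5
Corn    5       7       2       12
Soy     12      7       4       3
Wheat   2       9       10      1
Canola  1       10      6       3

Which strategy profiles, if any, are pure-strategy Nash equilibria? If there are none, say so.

The unique pure-strategy Nash equilibrium is (Canola, Soy).

(Barley, Corn): Farm 1 can switch to Canola (6 → 7). Not NE.
(Barley, Soy): Farm 1 can switch to Corn (0 → 9). Not NE.
(Barley, Wheat): Farm 2 can switch to Corn (3 → 4). Not NE.
(Barley, Canola): Farm 1 can switch to Corn (2 → 8). Not NE.
(Corn, Corn): Farm 1 can switch to Barley (0 → 6). Not NE.
(Corn, Soy): Farm 1 can switch to Canola (9 → 10). Not NE.
(Corn, Wheat): Farm 1 can switch to Barley (2 → 11). Not NE.
(Corn, Canola): Farm 1 can switch to Wheat (8 → 10). Not NE.
(Soy, Corn): Farm 1 can switch to Barley (3 → 6). Not NE.
(Soy, Soy): Farm 1 can switch to Corn (1 → 9). Not NE.
(Soy, Wheat): Farm 1 can switch to Barley (10 → 11). Not NE.
(Soy, Canola): Farm 1 can switch to Corn (3 → 8). Not NE.
(Canola, Soy): Farm 1 gets 10, best alternative 9; Farm 2 gets 10, best alternative 6. No profitable deviation — NE.
(The remaining 7 profiles each have a profitable deviation by the same check.)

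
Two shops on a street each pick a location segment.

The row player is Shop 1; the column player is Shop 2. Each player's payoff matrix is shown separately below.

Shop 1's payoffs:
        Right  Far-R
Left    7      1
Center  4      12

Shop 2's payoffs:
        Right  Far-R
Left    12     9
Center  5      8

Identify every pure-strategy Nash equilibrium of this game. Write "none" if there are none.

Shop 1 against Right: payoffs 7, 4 → best response Left.
Shop 1 against Far-R: payoffs 1, 12 → best response Center.
Shop 2 against Left: payoffs 12, 9 → best response Right.
Shop 2 against Center: payoffs 5, 8 → best response Far-R.
Mutual best responses: (Left, Right); (Center, Far-R).

(Left, Right) and (Center, Far-R)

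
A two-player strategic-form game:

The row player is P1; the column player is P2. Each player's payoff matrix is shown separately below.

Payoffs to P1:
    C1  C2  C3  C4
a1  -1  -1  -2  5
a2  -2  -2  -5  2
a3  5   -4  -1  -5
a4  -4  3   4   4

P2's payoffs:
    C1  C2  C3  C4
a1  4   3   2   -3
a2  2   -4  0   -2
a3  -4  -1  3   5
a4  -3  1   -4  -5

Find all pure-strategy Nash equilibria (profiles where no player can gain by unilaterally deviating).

(a4, C2)

(a1, C1): P1 can switch to a3 (-1 → 5). Not NE.
(a1, C2): P1 can switch to a4 (-1 → 3). Not NE.
(a1, C3): P1 can switch to a3 (-2 → -1). Not NE.
(a1, C4): P2 can switch to C1 (-3 → 4). Not NE.
(a2, C1): P1 can switch to a1 (-2 → -1). Not NE.
(a2, C2): P1 can switch to a1 (-2 → -1). Not NE.
(a2, C3): P1 can switch to a1 (-5 → -2). Not NE.
(a2, C4): P1 can switch to a1 (2 → 5). Not NE.
(a4, C2): P1 gets 3, best alternative -1; P2 gets 1, best alternative -3. No profitable deviation — NE.
(The remaining 7 profiles each have a profitable deviation by the same check.)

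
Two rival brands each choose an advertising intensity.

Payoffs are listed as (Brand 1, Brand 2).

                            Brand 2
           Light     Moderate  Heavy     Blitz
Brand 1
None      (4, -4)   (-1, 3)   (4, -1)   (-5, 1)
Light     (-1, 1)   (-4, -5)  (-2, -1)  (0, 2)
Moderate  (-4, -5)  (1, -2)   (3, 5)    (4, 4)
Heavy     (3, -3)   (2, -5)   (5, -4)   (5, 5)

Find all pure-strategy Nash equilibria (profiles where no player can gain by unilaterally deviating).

Check each profile: it is a Nash equilibrium iff no player can strictly gain by switching unilaterally.
(None, Light): Brand 2 can switch to Moderate (-4 → 3). Not NE.
(None, Moderate): Brand 1 can switch to Moderate (-1 → 1). Not NE.
(None, Heavy): Brand 1 can switch to Heavy (4 → 5). Not NE.
(None, Blitz): Brand 1 can switch to Light (-5 → 0). Not NE.
(Light, Light): Brand 1 can switch to None (-1 → 4). Not NE.
(Light, Moderate): Brand 1 can switch to None (-4 → -1). Not NE.
(Light, Heavy): Brand 1 can switch to None (-2 → 4). Not NE.
(Light, Blitz): Brand 1 can switch to Moderate (0 → 4). Not NE.
(Heavy, Blitz): Brand 1 gets 5, best alternative 4; Brand 2 gets 5, best alternative -3. No profitable deviation — NE.
(The remaining 7 profiles each have a profitable deviation by the same check.)

(Heavy, Blitz)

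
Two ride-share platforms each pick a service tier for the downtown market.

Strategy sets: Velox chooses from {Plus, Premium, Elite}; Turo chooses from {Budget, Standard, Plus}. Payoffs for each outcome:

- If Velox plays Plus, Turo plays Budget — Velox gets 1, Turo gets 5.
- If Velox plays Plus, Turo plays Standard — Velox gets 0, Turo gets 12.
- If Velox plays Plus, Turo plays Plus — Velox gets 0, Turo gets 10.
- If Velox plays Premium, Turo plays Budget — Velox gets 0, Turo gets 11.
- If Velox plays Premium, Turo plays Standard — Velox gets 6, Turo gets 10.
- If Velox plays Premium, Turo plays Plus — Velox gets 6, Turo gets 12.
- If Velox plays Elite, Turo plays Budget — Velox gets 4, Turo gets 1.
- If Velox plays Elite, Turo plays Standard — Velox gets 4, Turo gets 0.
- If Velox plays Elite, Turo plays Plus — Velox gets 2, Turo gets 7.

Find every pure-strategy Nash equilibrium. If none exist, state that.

Pure NE: (Premium, Plus)

For each player, find the best response to each opponent profile; mutual best responses are the pure NE.
Velox against Budget: payoffs 1, 0, 4 → best response Elite.
Velox against Standard: payoffs 0, 6, 4 → best response Premium.
Velox against Plus: payoffs 0, 6, 2 → best response Premium.
Turo against Plus: payoffs 5, 12, 10 → best response Standard.
Turo against Premium: payoffs 11, 10, 12 → best response Plus.
Turo against Elite: payoffs 1, 0, 7 → best response Plus.
Mutual best responses: (Premium, Plus).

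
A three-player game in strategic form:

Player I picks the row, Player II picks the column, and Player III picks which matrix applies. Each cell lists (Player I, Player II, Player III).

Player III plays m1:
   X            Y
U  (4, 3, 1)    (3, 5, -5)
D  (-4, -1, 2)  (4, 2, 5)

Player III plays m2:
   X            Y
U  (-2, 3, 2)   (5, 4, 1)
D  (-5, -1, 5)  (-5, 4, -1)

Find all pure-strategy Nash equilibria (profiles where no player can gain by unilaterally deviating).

Pure-strategy Nash equilibria: (U, Y, m2); (D, Y, m1)

(U, X, m1): Player II can switch to Y (3 → 5). Not NE.
(U, X, m2): Player II can switch to Y (3 → 4). Not NE.
(U, Y, m1): Player I can switch to D (3 → 4). Not NE.
(U, Y, m2): Player I gets 5, best alternative -5; Player II gets 4, best alternative 3; Player III gets 1, best alternative -5. No profitable deviation — NE.
(D, X, m1): Player I can switch to U (-4 → 4). Not NE.
(D, X, m2): Player I can switch to U (-5 → -2). Not NE.
(D, Y, m1): Player I gets 4, best alternative 3; Player II gets 2, best alternative -1; Player III gets 5, best alternative -1. No profitable deviation — NE.
(D, Y, m2): Player I can switch to U (-5 → 5). Not NE.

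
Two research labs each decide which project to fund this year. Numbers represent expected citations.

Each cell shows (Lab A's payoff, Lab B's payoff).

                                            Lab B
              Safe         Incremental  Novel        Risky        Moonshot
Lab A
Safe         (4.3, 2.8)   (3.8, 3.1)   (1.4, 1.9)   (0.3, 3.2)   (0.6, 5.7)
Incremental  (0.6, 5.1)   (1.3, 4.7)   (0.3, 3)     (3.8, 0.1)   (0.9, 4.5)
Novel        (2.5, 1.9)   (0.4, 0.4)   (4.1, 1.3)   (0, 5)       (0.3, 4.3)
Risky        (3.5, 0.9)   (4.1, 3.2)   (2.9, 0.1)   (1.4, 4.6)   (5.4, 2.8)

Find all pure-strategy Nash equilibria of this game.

none

Lab A against Safe: payoffs 4.3, 0.6, 2.5, 3.5 → best response Safe.
Lab A against Incremental: payoffs 3.8, 1.3, 0.4, 4.1 → best response Risky.
Lab A against Novel: payoffs 1.4, 0.3, 4.1, 2.9 → best response Novel.
Lab A against Risky: payoffs 0.3, 3.8, 0, 1.4 → best response Incremental.
Lab A against Moonshot: payoffs 0.6, 0.9, 0.3, 5.4 → best response Risky.
Lab B against Safe: payoffs 2.8, 3.1, 1.9, 3.2, 5.7 → best response Moonshot.
Lab B against Incremental: payoffs 5.1, 4.7, 3, 0.1, 4.5 → best response Safe.
Lab B against Novel: payoffs 1.9, 0.4, 1.3, 5, 4.3 → best response Risky.
Lab B against Risky: payoffs 0.9, 3.2, 0.1, 4.6, 2.8 → best response Risky.
No profile is a mutual best response for all players.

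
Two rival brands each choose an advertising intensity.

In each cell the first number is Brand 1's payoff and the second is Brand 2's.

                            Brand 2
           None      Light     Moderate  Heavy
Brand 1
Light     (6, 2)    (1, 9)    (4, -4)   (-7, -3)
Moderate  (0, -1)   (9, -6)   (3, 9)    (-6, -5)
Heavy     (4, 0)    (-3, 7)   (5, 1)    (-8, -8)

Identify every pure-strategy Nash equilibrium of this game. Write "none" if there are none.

No pure-strategy Nash equilibrium.

Brand 1 against None: payoffs 6, 0, 4 → best response Light.
Brand 1 against Light: payoffs 1, 9, -3 → best response Moderate.
Brand 1 against Moderate: payoffs 4, 3, 5 → best response Heavy.
Brand 1 against Heavy: payoffs -7, -6, -8 → best response Moderate.
Brand 2 against Light: payoffs 2, 9, -4, -3 → best response Light.
Brand 2 against Moderate: payoffs -1, -6, 9, -5 → best response Moderate.
Brand 2 against Heavy: payoffs 0, 7, 1, -8 → best response Light.
No profile is a mutual best response for all players.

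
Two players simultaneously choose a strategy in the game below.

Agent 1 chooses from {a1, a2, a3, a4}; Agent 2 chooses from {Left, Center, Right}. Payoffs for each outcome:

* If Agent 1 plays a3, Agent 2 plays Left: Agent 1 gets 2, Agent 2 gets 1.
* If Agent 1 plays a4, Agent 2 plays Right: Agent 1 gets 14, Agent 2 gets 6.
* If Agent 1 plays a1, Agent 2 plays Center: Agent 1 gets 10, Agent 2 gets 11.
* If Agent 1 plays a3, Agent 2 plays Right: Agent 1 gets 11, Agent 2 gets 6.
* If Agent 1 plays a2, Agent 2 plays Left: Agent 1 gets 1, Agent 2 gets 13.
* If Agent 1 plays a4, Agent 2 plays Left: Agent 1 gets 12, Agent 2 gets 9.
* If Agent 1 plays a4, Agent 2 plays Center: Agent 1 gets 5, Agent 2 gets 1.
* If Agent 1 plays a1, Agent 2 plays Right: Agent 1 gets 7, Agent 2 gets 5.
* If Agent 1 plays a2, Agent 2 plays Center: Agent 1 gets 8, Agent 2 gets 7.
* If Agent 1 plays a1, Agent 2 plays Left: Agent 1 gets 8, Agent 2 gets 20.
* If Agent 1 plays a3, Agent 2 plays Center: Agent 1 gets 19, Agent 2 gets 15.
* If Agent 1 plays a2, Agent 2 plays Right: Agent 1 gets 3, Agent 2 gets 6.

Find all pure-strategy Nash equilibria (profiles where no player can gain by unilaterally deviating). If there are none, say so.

Agent 1 against Left: payoffs 8, 1, 2, 12 → best response a4.
Agent 1 against Center: payoffs 10, 8, 19, 5 → best response a3.
Agent 1 against Right: payoffs 7, 3, 11, 14 → best response a4.
Agent 2 against a1: payoffs 20, 11, 5 → best response Left.
Agent 2 against a2: payoffs 13, 7, 6 → best response Left.
Agent 2 against a3: payoffs 1, 15, 6 → best response Center.
Agent 2 against a4: payoffs 9, 1, 6 → best response Left.
Mutual best responses: (a3, Center); (a4, Left).

(a3, Center); (a4, Left)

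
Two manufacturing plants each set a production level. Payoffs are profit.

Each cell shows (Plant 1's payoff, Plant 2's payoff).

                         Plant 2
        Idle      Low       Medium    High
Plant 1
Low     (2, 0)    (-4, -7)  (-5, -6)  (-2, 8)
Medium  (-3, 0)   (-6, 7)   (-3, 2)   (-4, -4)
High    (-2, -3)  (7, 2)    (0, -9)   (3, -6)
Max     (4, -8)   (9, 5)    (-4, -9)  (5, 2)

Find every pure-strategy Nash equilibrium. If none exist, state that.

(Low, Idle): Plant 1 can switch to Max (2 → 4). Not NE.
(Low, Low): Plant 1 can switch to High (-4 → 7). Not NE.
(Low, Medium): Plant 1 can switch to Medium (-5 → -3). Not NE.
(Low, High): Plant 1 can switch to High (-2 → 3). Not NE.
(Medium, Idle): Plant 1 can switch to Low (-3 → 2). Not NE.
(Medium, Low): Plant 1 can switch to Low (-6 → -4). Not NE.
(Medium, Medium): Plant 1 can switch to High (-3 → 0). Not NE.
(Medium, High): Plant 1 can switch to Low (-4 → -2). Not NE.
(High, Idle): Plant 1 can switch to Low (-2 → 2). Not NE.
(High, Low): Plant 1 can switch to Max (7 → 9). Not NE.
(High, Medium): Plant 2 can switch to Idle (-9 → -3). Not NE.
(High, High): Plant 1 can switch to Max (3 → 5). Not NE.
(Max, Low): Plant 1 gets 9, best alternative 7; Plant 2 gets 5, best alternative 2. No profitable deviation — NE.
(The remaining 3 profiles each have a profitable deviation by the same check.)

Pure NE: (Max, Low)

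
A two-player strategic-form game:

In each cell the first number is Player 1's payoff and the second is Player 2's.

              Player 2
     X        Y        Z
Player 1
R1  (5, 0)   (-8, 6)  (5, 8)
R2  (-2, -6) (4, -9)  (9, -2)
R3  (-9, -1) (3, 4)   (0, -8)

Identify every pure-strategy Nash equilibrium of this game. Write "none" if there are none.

Player 1 against X: payoffs 5, -2, -9 → best response R1.
Player 1 against Y: payoffs -8, 4, 3 → best response R2.
Player 1 against Z: payoffs 5, 9, 0 → best response R2.
Player 2 against R1: payoffs 0, 6, 8 → best response Z.
Player 2 against R2: payoffs -6, -9, -2 → best response Z.
Player 2 against R3: payoffs -1, 4, -8 → best response Y.
Mutual best responses: (R2, Z).

(R2, Z)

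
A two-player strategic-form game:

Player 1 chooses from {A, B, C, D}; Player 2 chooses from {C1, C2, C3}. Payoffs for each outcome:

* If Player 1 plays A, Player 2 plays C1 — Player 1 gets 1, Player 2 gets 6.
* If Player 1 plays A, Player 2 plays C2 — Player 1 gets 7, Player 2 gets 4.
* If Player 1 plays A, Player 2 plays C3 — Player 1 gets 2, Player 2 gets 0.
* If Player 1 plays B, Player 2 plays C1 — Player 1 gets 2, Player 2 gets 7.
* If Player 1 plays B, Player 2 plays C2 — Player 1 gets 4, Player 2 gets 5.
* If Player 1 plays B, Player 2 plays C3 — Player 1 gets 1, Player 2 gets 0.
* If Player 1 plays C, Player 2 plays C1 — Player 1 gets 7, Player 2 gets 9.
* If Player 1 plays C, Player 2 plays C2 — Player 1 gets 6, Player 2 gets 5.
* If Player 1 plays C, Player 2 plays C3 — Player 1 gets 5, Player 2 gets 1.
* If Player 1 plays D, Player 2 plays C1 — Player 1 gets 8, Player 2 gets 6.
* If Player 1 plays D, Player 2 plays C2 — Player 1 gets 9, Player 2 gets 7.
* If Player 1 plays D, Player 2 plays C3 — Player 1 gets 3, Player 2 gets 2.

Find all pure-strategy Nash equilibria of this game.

For each player, find the best response to each opponent profile; mutual best responses are the pure NE.
Player 1 against C1: payoffs 1, 2, 7, 8 → best response D.
Player 1 against C2: payoffs 7, 4, 6, 9 → best response D.
Player 1 against C3: payoffs 2, 1, 5, 3 → best response C.
Player 2 against A: payoffs 6, 4, 0 → best response C1.
Player 2 against B: payoffs 7, 5, 0 → best response C1.
Player 2 against C: payoffs 9, 5, 1 → best response C1.
Player 2 against D: payoffs 6, 7, 2 → best response C2.
Mutual best responses: (D, C2).

(D, C2)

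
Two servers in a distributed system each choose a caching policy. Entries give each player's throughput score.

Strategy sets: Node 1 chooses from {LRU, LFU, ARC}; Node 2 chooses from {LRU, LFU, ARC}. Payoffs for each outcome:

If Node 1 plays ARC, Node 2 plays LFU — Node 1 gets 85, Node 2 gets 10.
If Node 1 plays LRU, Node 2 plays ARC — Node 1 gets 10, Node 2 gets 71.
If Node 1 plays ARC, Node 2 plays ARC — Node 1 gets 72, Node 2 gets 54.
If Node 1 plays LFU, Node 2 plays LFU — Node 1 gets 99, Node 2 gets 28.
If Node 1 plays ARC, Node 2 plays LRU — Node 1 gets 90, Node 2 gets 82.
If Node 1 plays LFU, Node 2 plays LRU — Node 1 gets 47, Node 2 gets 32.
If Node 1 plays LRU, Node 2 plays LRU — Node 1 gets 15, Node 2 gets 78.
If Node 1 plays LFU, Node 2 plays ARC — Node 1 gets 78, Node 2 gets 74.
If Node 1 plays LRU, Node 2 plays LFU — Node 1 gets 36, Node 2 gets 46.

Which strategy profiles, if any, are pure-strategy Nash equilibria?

(LRU, LRU): Node 1 can switch to LFU (15 → 47). Not NE.
(LRU, LFU): Node 1 can switch to LFU (36 → 99). Not NE.
(LRU, ARC): Node 1 can switch to LFU (10 → 78). Not NE.
(LFU, LRU): Node 1 can switch to ARC (47 → 90). Not NE.
(LFU, LFU): Node 2 can switch to LRU (28 → 32). Not NE.
(LFU, ARC): Node 1 gets 78, best alternative 72; Node 2 gets 74, best alternative 32. No profitable deviation — NE.
(ARC, LRU): Node 1 gets 90, best alternative 47; Node 2 gets 82, best alternative 54. No profitable deviation — NE.
(ARC, LFU): Node 1 can switch to LFU (85 → 99). Not NE.
(ARC, ARC): Node 1 can switch to LFU (72 → 78). Not NE.

(LFU, ARC) and (ARC, LRU)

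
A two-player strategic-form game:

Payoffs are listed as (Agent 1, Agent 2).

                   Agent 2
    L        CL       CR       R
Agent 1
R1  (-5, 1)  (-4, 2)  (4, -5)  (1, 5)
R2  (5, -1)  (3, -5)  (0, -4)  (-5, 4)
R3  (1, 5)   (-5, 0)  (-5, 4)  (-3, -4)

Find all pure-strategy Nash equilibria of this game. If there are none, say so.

The unique pure-strategy Nash equilibrium is (R1, R).

Agent 1 against L: payoffs -5, 5, 1 → best response R2.
Agent 1 against CL: payoffs -4, 3, -5 → best response R2.
Agent 1 against CR: payoffs 4, 0, -5 → best response R1.
Agent 1 against R: payoffs 1, -5, -3 → best response R1.
Agent 2 against R1: payoffs 1, 2, -5, 5 → best response R.
Agent 2 against R2: payoffs -1, -5, -4, 4 → best response R.
Agent 2 against R3: payoffs 5, 0, 4, -4 → best response L.
Mutual best responses: (R1, R).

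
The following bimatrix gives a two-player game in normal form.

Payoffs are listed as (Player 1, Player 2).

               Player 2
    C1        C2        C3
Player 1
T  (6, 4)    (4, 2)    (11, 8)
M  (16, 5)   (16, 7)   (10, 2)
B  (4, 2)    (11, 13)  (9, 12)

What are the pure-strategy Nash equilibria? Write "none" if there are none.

(T, C1): Player 1 can switch to M (6 → 16). Not NE.
(T, C2): Player 1 can switch to M (4 → 16). Not NE.
(T, C3): Player 1 gets 11, best alternative 10; Player 2 gets 8, best alternative 4. No profitable deviation — NE.
(M, C1): Player 2 can switch to C2 (5 → 7). Not NE.
(M, C2): Player 1 gets 16, best alternative 11; Player 2 gets 7, best alternative 5. No profitable deviation — NE.
(M, C3): Player 1 can switch to T (10 → 11). Not NE.
(B, C1): Player 1 can switch to T (4 → 6). Not NE.
(B, C2): Player 1 can switch to M (11 → 16). Not NE.
(B, C3): Player 1 can switch to T (9 → 11). Not NE.

Pure-strategy Nash equilibria: (T, C3) and (M, C2)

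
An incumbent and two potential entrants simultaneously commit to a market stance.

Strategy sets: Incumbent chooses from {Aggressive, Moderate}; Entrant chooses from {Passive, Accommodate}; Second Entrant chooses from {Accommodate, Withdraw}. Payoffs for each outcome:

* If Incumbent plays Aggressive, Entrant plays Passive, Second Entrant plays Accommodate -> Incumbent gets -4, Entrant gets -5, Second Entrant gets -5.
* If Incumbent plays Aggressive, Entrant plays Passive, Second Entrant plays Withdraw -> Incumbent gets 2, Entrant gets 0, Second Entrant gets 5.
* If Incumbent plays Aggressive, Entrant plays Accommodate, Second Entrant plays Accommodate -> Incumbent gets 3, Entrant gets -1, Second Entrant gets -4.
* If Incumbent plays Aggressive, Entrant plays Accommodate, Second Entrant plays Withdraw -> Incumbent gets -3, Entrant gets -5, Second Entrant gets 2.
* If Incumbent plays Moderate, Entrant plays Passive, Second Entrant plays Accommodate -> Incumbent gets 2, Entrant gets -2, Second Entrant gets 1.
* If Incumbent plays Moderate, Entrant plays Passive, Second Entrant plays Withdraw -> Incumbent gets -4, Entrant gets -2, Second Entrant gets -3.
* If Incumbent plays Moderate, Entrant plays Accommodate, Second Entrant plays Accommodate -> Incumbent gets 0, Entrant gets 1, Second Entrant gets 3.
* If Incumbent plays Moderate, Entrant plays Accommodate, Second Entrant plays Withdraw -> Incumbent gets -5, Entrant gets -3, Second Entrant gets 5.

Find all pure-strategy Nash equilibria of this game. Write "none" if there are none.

Incumbent against (Passive, Accommodate): payoffs -4, 2 → best response Moderate.
Incumbent against (Passive, Withdraw): payoffs 2, -4 → best response Aggressive.
Incumbent against (Accommodate, Accommodate): payoffs 3, 0 → best response Aggressive.
Incumbent against (Accommodate, Withdraw): payoffs -3, -5 → best response Aggressive.
Entrant against (Aggressive, Accommodate): payoffs -5, -1 → best response Accommodate.
Entrant against (Aggressive, Withdraw): payoffs 0, -5 → best response Passive.
Entrant against (Moderate, Accommodate): payoffs -2, 1 → best response Accommodate.
Entrant against (Moderate, Withdraw): payoffs -2, -3 → best response Passive.
Second Entrant against (Aggressive, Passive): payoffs -5, 5 → best response Withdraw.
Second Entrant against (Aggressive, Accommodate): payoffs -4, 2 → best response Withdraw.
Second Entrant against (Moderate, Passive): payoffs 1, -3 → best response Accommodate.
Second Entrant against (Moderate, Accommodate): payoffs 3, 5 → best response Withdraw.
Mutual best responses: (Aggressive, Passive, Withdraw).

Pure NE: (Aggressive, Passive, Withdraw)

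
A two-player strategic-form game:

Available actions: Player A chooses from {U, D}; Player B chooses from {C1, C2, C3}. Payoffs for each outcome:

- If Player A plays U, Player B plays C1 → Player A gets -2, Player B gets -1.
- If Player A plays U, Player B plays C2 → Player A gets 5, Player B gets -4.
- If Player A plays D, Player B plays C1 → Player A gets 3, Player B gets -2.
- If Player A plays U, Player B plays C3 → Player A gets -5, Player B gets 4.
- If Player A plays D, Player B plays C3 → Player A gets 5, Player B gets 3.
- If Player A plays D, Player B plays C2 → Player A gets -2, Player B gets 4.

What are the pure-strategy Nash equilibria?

No pure-strategy Nash equilibrium.

Player A against C1: payoffs -2, 3 → best response D.
Player A against C2: payoffs 5, -2 → best response U.
Player A against C3: payoffs -5, 5 → best response D.
Player B against U: payoffs -1, -4, 4 → best response C3.
Player B against D: payoffs -2, 4, 3 → best response C2.
No profile is a mutual best response for all players.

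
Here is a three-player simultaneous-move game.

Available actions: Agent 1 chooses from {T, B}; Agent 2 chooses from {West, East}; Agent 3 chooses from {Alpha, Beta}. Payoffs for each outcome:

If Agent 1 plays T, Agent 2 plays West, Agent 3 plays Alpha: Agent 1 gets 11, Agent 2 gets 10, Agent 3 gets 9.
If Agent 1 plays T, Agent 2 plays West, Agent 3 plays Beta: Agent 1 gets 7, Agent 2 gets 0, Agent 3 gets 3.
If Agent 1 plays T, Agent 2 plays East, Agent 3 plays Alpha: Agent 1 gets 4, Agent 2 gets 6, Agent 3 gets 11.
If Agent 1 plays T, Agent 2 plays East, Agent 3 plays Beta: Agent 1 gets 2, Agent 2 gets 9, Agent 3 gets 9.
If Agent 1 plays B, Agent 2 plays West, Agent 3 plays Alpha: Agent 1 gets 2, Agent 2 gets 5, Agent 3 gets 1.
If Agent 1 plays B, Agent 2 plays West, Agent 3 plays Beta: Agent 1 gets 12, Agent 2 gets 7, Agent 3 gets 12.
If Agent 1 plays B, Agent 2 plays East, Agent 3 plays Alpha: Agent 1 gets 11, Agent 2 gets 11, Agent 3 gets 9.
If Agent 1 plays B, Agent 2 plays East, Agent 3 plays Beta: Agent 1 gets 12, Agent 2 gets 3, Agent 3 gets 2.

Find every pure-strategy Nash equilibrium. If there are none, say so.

Mark each player's best response to every combination of opponents' strategies; a profile where every player is best-responding is a pure Nash equilibrium.
Agent 1 against (West, Alpha): payoffs 11, 2 → best response T.
Agent 1 against (West, Beta): payoffs 7, 12 → best response B.
Agent 1 against (East, Alpha): payoffs 4, 11 → best response B.
Agent 1 against (East, Beta): payoffs 2, 12 → best response B.
Agent 2 against (T, Alpha): payoffs 10, 6 → best response West.
Agent 2 against (T, Beta): payoffs 0, 9 → best response East.
Agent 2 against (B, Alpha): payoffs 5, 11 → best response East.
Agent 2 against (B, Beta): payoffs 7, 3 → best response West.
Agent 3 against (T, West): payoffs 9, 3 → best response Alpha.
Agent 3 against (T, East): payoffs 11, 9 → best response Alpha.
Agent 3 against (B, West): payoffs 1, 12 → best response Beta.
Agent 3 against (B, East): payoffs 9, 2 → best response Alpha.
Mutual best responses: (T, West, Alpha); (B, West, Beta); (B, East, Alpha).

Pure-strategy Nash equilibria: (T, West, Alpha); (B, West, Beta); (B, East, Alpha)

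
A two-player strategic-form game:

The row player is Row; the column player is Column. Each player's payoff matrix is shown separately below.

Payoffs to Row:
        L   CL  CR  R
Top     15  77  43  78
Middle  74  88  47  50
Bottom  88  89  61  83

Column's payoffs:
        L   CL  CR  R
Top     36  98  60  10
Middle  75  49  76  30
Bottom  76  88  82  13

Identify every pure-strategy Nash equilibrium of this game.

Row against L: payoffs 15, 74, 88 → best response Bottom.
Row against CL: payoffs 77, 88, 89 → best response Bottom.
Row against CR: payoffs 43, 47, 61 → best response Bottom.
Row against R: payoffs 78, 50, 83 → best response Bottom.
Column against Top: payoffs 36, 98, 60, 10 → best response CL.
Column against Middle: payoffs 75, 49, 76, 30 → best response CR.
Column against Bottom: payoffs 76, 88, 82, 13 → best response CL.
Mutual best responses: (Bottom, CL).

Pure NE: (Bottom, CL)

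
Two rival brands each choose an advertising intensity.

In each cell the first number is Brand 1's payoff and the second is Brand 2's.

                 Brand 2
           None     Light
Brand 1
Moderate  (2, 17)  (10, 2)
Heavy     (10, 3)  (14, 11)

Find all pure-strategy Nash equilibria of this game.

(Heavy, Light)

(Moderate, None): Brand 1 can switch to Heavy (2 → 10). Not NE.
(Moderate, Light): Brand 1 can switch to Heavy (10 → 14). Not NE.
(Heavy, None): Brand 2 can switch to Light (3 → 11). Not NE.
(Heavy, Light): Brand 1 gets 14, best alternative 10; Brand 2 gets 11, best alternative 3. No profitable deviation — NE.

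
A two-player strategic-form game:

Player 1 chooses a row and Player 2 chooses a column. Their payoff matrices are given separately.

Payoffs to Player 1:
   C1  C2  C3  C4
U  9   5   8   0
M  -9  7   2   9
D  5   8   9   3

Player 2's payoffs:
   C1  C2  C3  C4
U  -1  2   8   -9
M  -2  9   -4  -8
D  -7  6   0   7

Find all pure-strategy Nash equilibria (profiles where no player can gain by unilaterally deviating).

For each strategy profile, look for a profitable unilateral deviation.
(U, C1): Player 2 can switch to C2 (-1 → 2). Not NE.
(U, C2): Player 1 can switch to M (5 → 7). Not NE.
(U, C3): Player 1 can switch to D (8 → 9). Not NE.
(U, C4): Player 1 can switch to M (0 → 9). Not NE.
(M, C1): Player 1 can switch to U (-9 → 9). Not NE.
(M, C2): Player 1 can switch to D (7 → 8). Not NE.
(M, C3): Player 1 can switch to U (2 → 8). Not NE.
(M, C4): Player 2 can switch to C1 (-8 → -2). Not NE.
(D, C1): Player 1 can switch to U (5 → 9). Not NE.
(D, C2): Player 2 can switch to C4 (6 → 7). Not NE.
(The remaining 2 profiles each have a profitable deviation by the same check.)

This game has no pure Nash equilibrium.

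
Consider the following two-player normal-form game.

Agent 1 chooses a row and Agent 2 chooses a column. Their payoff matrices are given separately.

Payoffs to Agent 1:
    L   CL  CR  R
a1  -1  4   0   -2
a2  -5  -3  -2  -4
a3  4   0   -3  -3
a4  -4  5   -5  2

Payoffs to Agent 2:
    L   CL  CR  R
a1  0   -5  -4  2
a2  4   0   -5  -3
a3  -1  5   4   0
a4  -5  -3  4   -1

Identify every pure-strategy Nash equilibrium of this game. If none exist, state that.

(a1, L): Agent 1 can switch to a3 (-1 → 4). Not NE.
(a1, CL): Agent 1 can switch to a4 (4 → 5). Not NE.
(a1, CR): Agent 2 can switch to L (-4 → 0). Not NE.
(a1, R): Agent 1 can switch to a4 (-2 → 2). Not NE.
(a2, L): Agent 1 can switch to a1 (-5 → -1). Not NE.
(a2, CL): Agent 1 can switch to a1 (-3 → 4). Not NE.
(a2, CR): Agent 1 can switch to a1 (-2 → 0). Not NE.
(a2, R): Agent 1 can switch to a1 (-4 → -2). Not NE.
(The remaining 8 profiles each have a profitable deviation by the same check.)

There is no pure-strategy Nash equilibrium.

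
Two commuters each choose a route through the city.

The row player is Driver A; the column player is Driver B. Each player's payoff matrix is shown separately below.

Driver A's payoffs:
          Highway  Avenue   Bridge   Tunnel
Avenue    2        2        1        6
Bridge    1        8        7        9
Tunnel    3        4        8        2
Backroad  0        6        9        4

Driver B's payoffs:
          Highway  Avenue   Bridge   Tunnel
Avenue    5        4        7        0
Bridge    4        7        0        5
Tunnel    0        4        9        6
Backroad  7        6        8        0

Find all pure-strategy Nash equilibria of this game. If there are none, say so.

Pure-strategy Nash equilibria: (Bridge, Avenue); (Backroad, Bridge)

For each strategy profile, look for a profitable unilateral deviation.
(Avenue, Highway): Driver A can switch to Tunnel (2 → 3). Not NE.
(Avenue, Avenue): Driver A can switch to Bridge (2 → 8). Not NE.
(Avenue, Bridge): Driver A can switch to Bridge (1 → 7). Not NE.
(Avenue, Tunnel): Driver A can switch to Bridge (6 → 9). Not NE.
(Bridge, Highway): Driver A can switch to Avenue (1 → 2). Not NE.
(Bridge, Avenue): Driver A gets 8, best alternative 6; Driver B gets 7, best alternative 5. No profitable deviation — NE.
(Bridge, Bridge): Driver A can switch to Tunnel (7 → 8). Not NE.
(Backroad, Bridge): Driver A gets 9, best alternative 8; Driver B gets 8, best alternative 7. No profitable deviation — NE.
(The remaining 8 profiles each have a profitable deviation by the same check.)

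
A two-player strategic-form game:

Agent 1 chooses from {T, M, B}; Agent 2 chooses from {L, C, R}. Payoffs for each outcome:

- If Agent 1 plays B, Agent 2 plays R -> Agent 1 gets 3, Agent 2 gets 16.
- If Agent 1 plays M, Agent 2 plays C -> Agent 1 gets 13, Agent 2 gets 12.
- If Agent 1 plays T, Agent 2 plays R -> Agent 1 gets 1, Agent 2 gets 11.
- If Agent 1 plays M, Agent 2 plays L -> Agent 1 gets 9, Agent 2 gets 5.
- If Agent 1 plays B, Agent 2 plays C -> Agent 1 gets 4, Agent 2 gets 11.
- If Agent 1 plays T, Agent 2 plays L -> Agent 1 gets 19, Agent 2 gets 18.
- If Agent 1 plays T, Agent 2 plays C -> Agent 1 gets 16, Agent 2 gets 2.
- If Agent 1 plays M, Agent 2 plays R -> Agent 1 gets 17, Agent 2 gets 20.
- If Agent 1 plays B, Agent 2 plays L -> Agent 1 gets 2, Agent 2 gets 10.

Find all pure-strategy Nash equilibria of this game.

(T, L), (M, R)

Mark each player's best response to every combination of opponents' strategies; a profile where every player is best-responding is a pure Nash equilibrium.
Agent 1 against L: payoffs 19, 9, 2 → best response T.
Agent 1 against C: payoffs 16, 13, 4 → best response T.
Agent 1 against R: payoffs 1, 17, 3 → best response M.
Agent 2 against T: payoffs 18, 2, 11 → best response L.
Agent 2 against M: payoffs 5, 12, 20 → best response R.
Agent 2 against B: payoffs 10, 11, 16 → best response R.
Mutual best responses: (T, L); (M, R).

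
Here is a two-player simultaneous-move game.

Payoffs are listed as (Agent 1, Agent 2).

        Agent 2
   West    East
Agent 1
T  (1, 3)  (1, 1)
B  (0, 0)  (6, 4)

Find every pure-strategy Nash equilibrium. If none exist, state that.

(T, West) and (B, East)

Mark each player's best response to every combination of opponents' strategies; a profile where every player is best-responding is a pure Nash equilibrium.
Agent 1 against West: payoffs 1, 0 → best response T.
Agent 1 against East: payoffs 1, 6 → best response B.
Agent 2 against T: payoffs 3, 1 → best response West.
Agent 2 against B: payoffs 0, 4 → best response East.
Mutual best responses: (T, West); (B, East).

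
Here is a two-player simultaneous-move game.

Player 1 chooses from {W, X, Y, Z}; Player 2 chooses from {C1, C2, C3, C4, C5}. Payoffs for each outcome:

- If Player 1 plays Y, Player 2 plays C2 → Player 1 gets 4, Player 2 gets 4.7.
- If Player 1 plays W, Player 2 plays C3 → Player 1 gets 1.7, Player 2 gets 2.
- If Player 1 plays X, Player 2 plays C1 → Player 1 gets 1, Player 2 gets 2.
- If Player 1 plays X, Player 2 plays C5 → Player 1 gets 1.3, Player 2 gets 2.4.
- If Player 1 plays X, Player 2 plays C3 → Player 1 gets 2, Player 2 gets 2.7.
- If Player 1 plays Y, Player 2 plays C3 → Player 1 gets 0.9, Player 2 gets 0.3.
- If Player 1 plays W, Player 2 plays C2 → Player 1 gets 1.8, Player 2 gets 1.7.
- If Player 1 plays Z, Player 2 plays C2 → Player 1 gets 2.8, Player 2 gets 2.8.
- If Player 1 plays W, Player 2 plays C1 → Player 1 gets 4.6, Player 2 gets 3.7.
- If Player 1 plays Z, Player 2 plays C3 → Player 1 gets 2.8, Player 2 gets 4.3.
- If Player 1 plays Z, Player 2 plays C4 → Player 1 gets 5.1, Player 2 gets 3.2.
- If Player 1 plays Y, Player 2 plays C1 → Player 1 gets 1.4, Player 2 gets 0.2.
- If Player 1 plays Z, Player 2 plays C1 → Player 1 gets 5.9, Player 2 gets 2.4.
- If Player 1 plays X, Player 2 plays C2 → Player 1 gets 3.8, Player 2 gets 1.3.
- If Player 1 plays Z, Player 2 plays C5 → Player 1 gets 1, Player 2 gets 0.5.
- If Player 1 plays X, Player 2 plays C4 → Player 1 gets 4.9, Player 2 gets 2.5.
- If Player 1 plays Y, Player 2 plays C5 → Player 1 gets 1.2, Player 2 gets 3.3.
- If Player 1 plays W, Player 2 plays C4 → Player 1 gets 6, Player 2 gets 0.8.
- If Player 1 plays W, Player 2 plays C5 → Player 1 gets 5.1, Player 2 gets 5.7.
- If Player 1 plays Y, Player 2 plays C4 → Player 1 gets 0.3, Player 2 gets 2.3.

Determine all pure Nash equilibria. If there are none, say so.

The pure Nash equilibria are (W, C5); (Y, C2); (Z, C3).

For each strategy profile, look for a profitable unilateral deviation.
(W, C1): Player 1 can switch to Z (4.6 → 5.9). Not NE.
(W, C2): Player 1 can switch to X (1.8 → 3.8). Not NE.
(W, C3): Player 1 can switch to X (1.7 → 2). Not NE.
(W, C4): Player 2 can switch to C1 (0.8 → 3.7). Not NE.
(W, C5): Player 1 gets 5.1, best alternative 1.3; Player 2 gets 5.7, best alternative 3.7. No profitable deviation — NE.
(X, C1): Player 1 can switch to W (1 → 4.6). Not NE.
(X, C2): Player 1 can switch to Y (3.8 → 4). Not NE.
(X, C3): Player 1 can switch to Z (2 → 2.8). Not NE.
(X, C4): Player 1 can switch to W (4.9 → 6). Not NE.
(Y, C2): Player 1 gets 4, best alternative 3.8; Player 2 gets 4.7, best alternative 3.3. No profitable deviation — NE.
(Z, C3): Player 1 gets 2.8, best alternative 2; Player 2 gets 4.3, best alternative 3.2. No profitable deviation — NE.
(The remaining 9 profiles each have a profitable deviation by the same check.)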